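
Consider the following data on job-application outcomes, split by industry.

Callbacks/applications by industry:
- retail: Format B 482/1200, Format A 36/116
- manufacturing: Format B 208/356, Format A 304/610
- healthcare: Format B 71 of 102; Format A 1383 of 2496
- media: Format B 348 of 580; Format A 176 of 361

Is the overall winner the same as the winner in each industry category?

No

Retail: Format B 482/1200 = 40.2%, Format A 36/116 = 31.0% → Format B
Manufacturing: Format B 208/356 = 58.4%, Format A 304/610 = 49.8% → Format B
Healthcare: Format B 71/102 = 69.6%, Format A 1383/2496 = 55.4% → Format B
Media: Format B 348/580 = 60.0%, Format A 176/361 = 48.8% → Format B
Overall: Format B 1109/2238 = 49.6%, Format A 1899/3583 = 53.0% → Format A
Format B wins each industry group but Format A wins overall — the comparison reverses. Format B's applications skew toward retail, which has a lower base rate.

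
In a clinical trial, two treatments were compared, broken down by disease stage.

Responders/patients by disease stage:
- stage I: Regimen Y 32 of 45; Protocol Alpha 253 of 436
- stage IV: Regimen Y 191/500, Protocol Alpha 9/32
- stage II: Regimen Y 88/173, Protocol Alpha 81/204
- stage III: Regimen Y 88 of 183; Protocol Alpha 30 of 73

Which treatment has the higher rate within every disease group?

Stage I: Regimen Y 32/45 = 71.1%, Protocol Alpha 253/436 = 58.0% → Regimen Y
Stage IV: Regimen Y 191/500 = 38.2%, Protocol Alpha 9/32 = 28.1% → Regimen Y
Stage II: Regimen Y 88/173 = 50.9%, Protocol Alpha 81/204 = 39.7% → Regimen Y
Stage III: Regimen Y 88/183 = 48.1%, Protocol Alpha 30/73 = 41.1% → Regimen Y
Regimen Y has the higher rate in all 4 groups.

Regimen Y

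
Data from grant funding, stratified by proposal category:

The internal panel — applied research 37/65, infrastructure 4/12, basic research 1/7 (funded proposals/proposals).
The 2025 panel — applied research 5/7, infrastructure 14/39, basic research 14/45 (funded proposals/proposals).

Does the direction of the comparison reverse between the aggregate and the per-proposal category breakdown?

Yes

Applied research: the internal panel 37/65 = 56.9%, the 2025 panel 5/7 = 71.4% → the 2025 panel
Infrastructure: the internal panel 4/12 = 33.3%, the 2025 panel 14/39 = 35.9% → the 2025 panel
Basic research: the internal panel 1/7 = 14.3%, the 2025 panel 14/45 = 31.1% → the 2025 panel
Overall: the internal panel 42/84 = 50.0%, the 2025 panel 33/91 = 36.3% → the internal panel
The 2025 panel wins each proposal group but the internal panel wins overall — the comparison reverses. The 2025 panel's proposals skew toward basic research, which has a lower base rate.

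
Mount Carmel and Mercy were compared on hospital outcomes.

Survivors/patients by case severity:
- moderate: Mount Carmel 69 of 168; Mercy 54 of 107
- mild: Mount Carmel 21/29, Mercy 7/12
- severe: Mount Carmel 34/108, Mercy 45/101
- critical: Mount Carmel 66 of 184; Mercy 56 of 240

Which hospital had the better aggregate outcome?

Moderate: Mount Carmel 69/168 = 41.1%, Mercy 54/107 = 50.5% → Mercy
Mild: Mount Carmel 21/29 = 72.4%, Mercy 7/12 = 58.3% → Mount Carmel
Severe: Mount Carmel 34/108 = 31.5%, Mercy 45/101 = 44.6% → Mercy
Critical: Mount Carmel 66/184 = 35.9%, Mercy 56/240 = 23.3% → Mount Carmel
Overall: Mount Carmel 190/489 = 38.9%, Mercy 162/460 = 35.2% → Mount Carmel
(Neither sweeps every case group, but Mount Carmel has the higher pooled rate.)

Mount Carmel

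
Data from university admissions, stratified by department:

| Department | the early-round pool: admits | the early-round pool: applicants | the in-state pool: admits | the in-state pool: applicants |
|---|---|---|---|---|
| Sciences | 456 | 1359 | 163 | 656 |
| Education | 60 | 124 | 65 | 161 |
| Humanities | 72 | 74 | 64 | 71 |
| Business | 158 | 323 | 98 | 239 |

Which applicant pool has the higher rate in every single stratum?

Sciences: the early-round pool 456/1359 = 33.6%, the in-state pool 163/656 = 24.8% → the early-round pool
Education: the early-round pool 60/124 = 48.4%, the in-state pool 65/161 = 40.4% → the early-round pool
Humanities: the early-round pool 72/74 = 97.3%, the in-state pool 64/71 = 90.1% → the early-round pool
Business: the early-round pool 158/323 = 48.9%, the in-state pool 98/239 = 41.0% → the early-round pool
The early-round pool has the higher rate in all 4 groups.

the early-round pool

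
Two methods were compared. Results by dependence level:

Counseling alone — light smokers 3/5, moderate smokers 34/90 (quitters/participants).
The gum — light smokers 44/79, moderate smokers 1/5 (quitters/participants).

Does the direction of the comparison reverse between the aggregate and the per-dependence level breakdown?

Yes

Light smokers: counseling alone 3/5 = 60.0%, the gum 44/79 = 55.7% → counseling alone
Moderate smokers: counseling alone 34/90 = 37.8%, the gum 1/5 = 20.0% → counseling alone
Overall: counseling alone 37/95 = 38.9%, the gum 45/84 = 53.6% → the gum
Counseling alone wins each dependence group but the gum wins overall — the comparison reverses. Counseling alone's participants skew toward moderate smokers, which has a lower base rate.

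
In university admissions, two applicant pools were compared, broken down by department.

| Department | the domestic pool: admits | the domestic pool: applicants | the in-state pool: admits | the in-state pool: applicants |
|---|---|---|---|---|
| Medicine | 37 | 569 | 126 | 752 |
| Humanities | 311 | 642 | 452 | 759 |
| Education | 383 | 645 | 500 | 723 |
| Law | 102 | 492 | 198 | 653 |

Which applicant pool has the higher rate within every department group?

Medicine: the domestic pool 37/569 = 6.5%, the in-state pool 126/752 = 16.8% → the in-state pool
Humanities: the domestic pool 311/642 = 48.4%, the in-state pool 452/759 = 59.6% → the in-state pool
Education: the domestic pool 383/645 = 59.4%, the in-state pool 500/723 = 69.2% → the in-state pool
Law: the domestic pool 102/492 = 20.7%, the in-state pool 198/653 = 30.3% → the in-state pool
The in-state pool has the higher rate in all 4 groups.

the in-state pool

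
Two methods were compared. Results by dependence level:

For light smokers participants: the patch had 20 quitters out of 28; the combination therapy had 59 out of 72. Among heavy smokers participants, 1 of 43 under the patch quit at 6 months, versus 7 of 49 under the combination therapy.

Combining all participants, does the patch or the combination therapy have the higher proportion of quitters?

Light smokers: the patch 20/28 = 71.4%, the combination therapy 59/72 = 81.9% → the combination therapy
Heavy smokers: the patch 1/43 = 2.3%, the combination therapy 7/49 = 14.3% → the combination therapy
Overall: the patch 21/71 = 29.6%, the combination therapy 66/121 = 54.5% → the combination therapy

the combination therapy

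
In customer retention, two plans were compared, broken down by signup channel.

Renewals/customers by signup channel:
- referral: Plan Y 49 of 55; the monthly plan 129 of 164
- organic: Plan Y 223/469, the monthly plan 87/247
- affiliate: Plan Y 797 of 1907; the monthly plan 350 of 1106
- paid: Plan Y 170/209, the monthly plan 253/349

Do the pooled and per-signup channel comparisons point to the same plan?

Yes

Referral: Plan Y 49/55 = 89.1%, the monthly plan 129/164 = 78.7% → Plan Y
Organic: Plan Y 223/469 = 47.5%, the monthly plan 87/247 = 35.2% → Plan Y
Affiliate: Plan Y 797/1907 = 41.8%, the monthly plan 350/1106 = 31.6% → Plan Y
Paid: Plan Y 170/209 = 81.3%, the monthly plan 253/349 = 72.5% → Plan Y
Overall: Plan Y 1239/2640 = 46.9%, the monthly plan 819/1866 = 43.9% → Plan Y
Plan Y wins overall and in every signup group — no reversal.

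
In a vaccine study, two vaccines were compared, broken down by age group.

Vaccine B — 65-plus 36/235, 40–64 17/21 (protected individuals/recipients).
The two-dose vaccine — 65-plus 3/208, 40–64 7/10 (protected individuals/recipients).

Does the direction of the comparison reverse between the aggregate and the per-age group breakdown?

No

65-plus: Vaccine B 36/235 = 15.3%, the two-dose vaccine 3/208 = 1.4% → Vaccine B
40–64: Vaccine B 17/21 = 81.0%, the two-dose vaccine 7/10 = 70.0% → Vaccine B
Overall: Vaccine B 53/256 = 20.7%, the two-dose vaccine 10/218 = 4.6% → Vaccine B
Vaccine B wins overall and in every age group — no reversal.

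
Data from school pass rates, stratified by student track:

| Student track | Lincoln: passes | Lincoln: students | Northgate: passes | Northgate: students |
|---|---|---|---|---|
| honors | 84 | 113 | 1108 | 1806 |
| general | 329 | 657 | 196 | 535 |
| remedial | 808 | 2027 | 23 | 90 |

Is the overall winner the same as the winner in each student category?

Honors: Lincoln 84/113 = 74.3%, Northgate 1108/1806 = 61.4% → Lincoln
General: Lincoln 329/657 = 50.1%, Northgate 196/535 = 36.6% → Lincoln
Remedial: Lincoln 808/2027 = 39.9%, Northgate 23/90 = 25.6% → Lincoln
Overall: Lincoln 1221/2797 = 43.7%, Northgate 1327/2431 = 54.6% → Northgate
Lincoln wins each student group but Northgate wins overall — the comparison reverses. Lincoln's students skew toward remedial, which has a lower base rate.

No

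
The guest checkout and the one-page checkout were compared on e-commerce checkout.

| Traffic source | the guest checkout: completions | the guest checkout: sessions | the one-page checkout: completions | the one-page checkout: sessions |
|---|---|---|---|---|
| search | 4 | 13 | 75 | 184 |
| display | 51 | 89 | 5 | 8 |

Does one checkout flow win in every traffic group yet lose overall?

Yes

Search: the guest checkout 4/13 = 30.8%, the one-page checkout 75/184 = 40.8% → the one-page checkout
Display: the guest checkout 51/89 = 57.3%, the one-page checkout 5/8 = 62.5% → the one-page checkout
Overall: the guest checkout 55/102 = 53.9%, the one-page checkout 80/192 = 41.7% → the guest checkout
The one-page checkout wins each traffic group but the guest checkout wins overall — the comparison reverses. The one-page checkout's sessions skew toward search, which has a lower base rate.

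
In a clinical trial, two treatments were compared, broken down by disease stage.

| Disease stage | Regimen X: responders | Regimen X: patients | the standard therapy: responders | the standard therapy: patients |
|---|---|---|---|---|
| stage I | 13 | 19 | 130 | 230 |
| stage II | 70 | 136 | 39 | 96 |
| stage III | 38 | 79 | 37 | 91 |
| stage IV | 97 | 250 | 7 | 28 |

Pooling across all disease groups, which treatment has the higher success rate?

Stage I: Regimen X 13/19 = 68.4%, the standard therapy 130/230 = 56.5% → Regimen X
Stage II: Regimen X 70/136 = 51.5%, the standard therapy 39/96 = 40.6% → Regimen X
Stage III: Regimen X 38/79 = 48.1%, the standard therapy 37/91 = 40.7% → Regimen X
Stage IV: Regimen X 97/250 = 38.8%, the standard therapy 7/28 = 25.0% → Regimen X
Overall: Regimen X 218/484 = 45.0%, the standard therapy 213/445 = 47.9% → the standard therapy
(Regimen X wins every disease group but the standard therapy wins overall — Regimen X's patients skew toward the low-rate stage IV group.)

the standard therapy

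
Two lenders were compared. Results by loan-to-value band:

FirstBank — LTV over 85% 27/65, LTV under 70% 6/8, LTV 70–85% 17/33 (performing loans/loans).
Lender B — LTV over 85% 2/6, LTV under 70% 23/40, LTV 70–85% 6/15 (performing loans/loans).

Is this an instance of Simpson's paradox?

Yes

LTV over 85%: FirstBank 27/65 = 41.5%, Lender B 2/6 = 33.3% → FirstBank
LTV under 70%: FirstBank 6/8 = 75.0%, Lender B 23/40 = 57.5% → FirstBank
LTV 70–85%: FirstBank 17/33 = 51.5%, Lender B 6/15 = 40.0% → FirstBank
Overall: FirstBank 50/106 = 47.2%, Lender B 31/61 = 50.8% → Lender B
FirstBank wins each loan-to-value group but Lender B wins overall — the comparison reverses. FirstBank's loans skew toward LTV over 85%, which has a lower base rate.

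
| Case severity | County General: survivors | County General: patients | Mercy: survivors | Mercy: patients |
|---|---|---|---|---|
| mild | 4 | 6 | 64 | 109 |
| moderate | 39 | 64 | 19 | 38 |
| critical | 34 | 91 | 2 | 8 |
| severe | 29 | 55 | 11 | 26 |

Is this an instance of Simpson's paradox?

Yes

Mild: County General 4/6 = 66.7%, Mercy 64/109 = 58.7% → County General
Moderate: County General 39/64 = 60.9%, Mercy 19/38 = 50.0% → County General
Critical: County General 34/91 = 37.4%, Mercy 2/8 = 25.0% → County General
Severe: County General 29/55 = 52.7%, Mercy 11/26 = 42.3% → County General
Overall: County General 106/216 = 49.1%, Mercy 96/181 = 53.0% → Mercy
County General wins each case group but Mercy wins overall — the comparison reverses. County General's patients skew toward critical, which has a lower base rate.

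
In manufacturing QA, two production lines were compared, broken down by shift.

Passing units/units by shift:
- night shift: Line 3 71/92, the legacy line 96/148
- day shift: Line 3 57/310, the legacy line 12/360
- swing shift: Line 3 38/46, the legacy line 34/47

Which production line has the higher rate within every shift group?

Line 3

Night shift: Line 3 71/92 = 77.2%, the legacy line 96/148 = 64.9% → Line 3
Day shift: Line 3 57/310 = 18.4%, the legacy line 12/360 = 3.3% → Line 3
Swing shift: Line 3 38/46 = 82.6%, the legacy line 34/47 = 72.3% → Line 3
Line 3 has the higher rate in all 3 groups.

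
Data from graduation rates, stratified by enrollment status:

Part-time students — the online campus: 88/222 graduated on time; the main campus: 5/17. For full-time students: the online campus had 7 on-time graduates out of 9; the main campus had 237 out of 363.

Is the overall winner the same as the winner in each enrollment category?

No

Part-time: the online campus 88/222 = 39.6%, the main campus 5/17 = 29.4% → the online campus
Full-time: the online campus 7/9 = 77.8%, the main campus 237/363 = 65.3% → the online campus
Overall: the online campus 95/231 = 41.1%, the main campus 242/380 = 63.7% → the main campus
The online campus wins each enrollment group but the main campus wins overall — the comparison reverses. The online campus's students skew toward part-time, which has a lower base rate.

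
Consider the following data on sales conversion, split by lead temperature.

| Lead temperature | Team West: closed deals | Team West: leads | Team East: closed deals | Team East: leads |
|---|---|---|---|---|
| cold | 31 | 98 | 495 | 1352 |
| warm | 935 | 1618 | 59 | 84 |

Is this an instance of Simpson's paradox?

Cold: Team West 31/98 = 31.6%, Team East 495/1352 = 36.6% → Team East
Warm: Team West 935/1618 = 57.8%, Team East 59/84 = 70.2% → Team East
Overall: Team West 966/1716 = 56.3%, Team East 554/1436 = 38.6% → Team West
Team East wins each lead group but Team West wins overall — the comparison reverses. Team East's leads skew toward cold, which has a lower base rate.

Yes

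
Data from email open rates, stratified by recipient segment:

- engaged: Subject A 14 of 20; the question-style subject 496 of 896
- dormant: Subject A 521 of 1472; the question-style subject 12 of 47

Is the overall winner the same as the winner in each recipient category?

No

Engaged: Subject A 14/20 = 70.0%, the question-style subject 496/896 = 55.4% → Subject A
Dormant: Subject A 521/1472 = 35.4%, the question-style subject 12/47 = 25.5% → Subject A
Overall: Subject A 535/1492 = 35.9%, the question-style subject 508/943 = 53.9% → the question-style subject
Subject A wins each recipient group but the question-style subject wins overall — the comparison reverses. Subject A's sends skew toward dormant, which has a lower base rate.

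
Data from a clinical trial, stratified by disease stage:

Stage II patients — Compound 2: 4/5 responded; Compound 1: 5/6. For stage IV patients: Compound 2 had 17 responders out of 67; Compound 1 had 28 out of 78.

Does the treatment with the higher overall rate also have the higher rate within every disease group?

Stage II: Compound 2 4/5 = 80.0%, Compound 1 5/6 = 83.3% → Compound 1
Stage IV: Compound 2 17/67 = 25.4%, Compound 1 28/78 = 35.9% → Compound 1
Overall: Compound 2 21/72 = 29.2%, Compound 1 33/84 = 39.3% → Compound 1
Compound 1 wins overall and in every disease group — no reversal.

Yes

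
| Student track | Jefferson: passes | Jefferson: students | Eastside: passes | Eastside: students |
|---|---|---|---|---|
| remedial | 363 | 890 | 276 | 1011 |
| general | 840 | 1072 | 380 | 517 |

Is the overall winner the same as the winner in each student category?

Yes

Remedial: Jefferson 363/890 = 40.8%, Eastside 276/1011 = 27.3% → Jefferson
General: Jefferson 840/1072 = 78.4%, Eastside 380/517 = 73.5% → Jefferson
Overall: Jefferson 1203/1962 = 61.3%, Eastside 656/1528 = 42.9% → Jefferson
Jefferson wins overall and in every student group — no reversal.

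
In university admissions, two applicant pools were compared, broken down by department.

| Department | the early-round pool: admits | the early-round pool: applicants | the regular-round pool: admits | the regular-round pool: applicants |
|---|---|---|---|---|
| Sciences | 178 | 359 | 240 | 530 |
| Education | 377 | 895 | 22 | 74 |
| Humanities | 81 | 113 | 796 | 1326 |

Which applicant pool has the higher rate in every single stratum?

the early-round pool

Sciences: the early-round pool 178/359 = 49.6%, the regular-round pool 240/530 = 45.3% → the early-round pool
Education: the early-round pool 377/895 = 42.1%, the regular-round pool 22/74 = 29.7% → the early-round pool
Humanities: the early-round pool 81/113 = 71.7%, the regular-round pool 796/1326 = 60.0% → the early-round pool
The early-round pool has the higher rate in all 3 groups.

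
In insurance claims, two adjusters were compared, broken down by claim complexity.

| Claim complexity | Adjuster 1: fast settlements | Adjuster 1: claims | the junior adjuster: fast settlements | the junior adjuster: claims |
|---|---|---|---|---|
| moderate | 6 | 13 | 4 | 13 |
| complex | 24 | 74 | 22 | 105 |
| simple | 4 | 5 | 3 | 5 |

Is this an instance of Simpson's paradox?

Moderate: Adjuster 1 6/13 = 46.2%, the junior adjuster 4/13 = 30.8% → Adjuster 1
Complex: Adjuster 1 24/74 = 32.4%, the junior adjuster 22/105 = 21.0% → Adjuster 1
Simple: Adjuster 1 4/5 = 80.0%, the junior adjuster 3/5 = 60.0% → Adjuster 1
Overall: Adjuster 1 34/92 = 37.0%, the junior adjuster 29/123 = 23.6% → Adjuster 1
Adjuster 1 wins overall and in every claim group — no reversal.

No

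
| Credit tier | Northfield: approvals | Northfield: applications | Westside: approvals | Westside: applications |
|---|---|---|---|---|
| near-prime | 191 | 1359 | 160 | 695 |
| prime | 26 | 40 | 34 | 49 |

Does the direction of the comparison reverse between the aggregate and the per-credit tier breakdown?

No

Near-prime: Northfield 191/1359 = 14.1%, Westside 160/695 = 23.0% → Westside
Prime: Northfield 26/40 = 65.0%, Westside 34/49 = 69.4% → Westside
Overall: Northfield 217/1399 = 15.5%, Westside 194/744 = 26.1% → Westside
Westside wins overall and in every credit group — no reversal.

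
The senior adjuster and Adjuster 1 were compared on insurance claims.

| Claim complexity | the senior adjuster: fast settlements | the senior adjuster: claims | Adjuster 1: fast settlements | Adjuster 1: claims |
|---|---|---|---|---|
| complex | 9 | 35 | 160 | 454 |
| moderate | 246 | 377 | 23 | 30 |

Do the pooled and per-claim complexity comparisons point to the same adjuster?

No

Complex: the senior adjuster 9/35 = 25.7%, Adjuster 1 160/454 = 35.2% → Adjuster 1
Moderate: the senior adjuster 246/377 = 65.3%, Adjuster 1 23/30 = 76.7% → Adjuster 1
Overall: the senior adjuster 255/412 = 61.9%, Adjuster 1 183/484 = 37.8% → the senior adjuster
Adjuster 1 wins each claim group but the senior adjuster wins overall — the comparison reverses. Adjuster 1's claims skew toward complex, which has a lower base rate.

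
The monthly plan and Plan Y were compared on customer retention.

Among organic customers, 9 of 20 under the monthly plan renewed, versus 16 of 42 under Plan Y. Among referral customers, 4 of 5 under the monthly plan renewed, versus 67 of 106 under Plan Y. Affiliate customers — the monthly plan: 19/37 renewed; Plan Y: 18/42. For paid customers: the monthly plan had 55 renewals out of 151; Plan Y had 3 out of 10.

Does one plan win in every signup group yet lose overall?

Yes

Organic: the monthly plan 9/20 = 45.0%, Plan Y 16/42 = 38.1% → the monthly plan
Referral: the monthly plan 4/5 = 80.0%, Plan Y 67/106 = 63.2% → the monthly plan
Affiliate: the monthly plan 19/37 = 51.4%, Plan Y 18/42 = 42.9% → the monthly plan
Paid: the monthly plan 55/151 = 36.4%, Plan Y 3/10 = 30.0% → the monthly plan
Overall: the monthly plan 87/213 = 40.8%, Plan Y 104/200 = 52.0% → Plan Y
The monthly plan wins each signup group but Plan Y wins overall — the comparison reverses. The monthly plan's customers skew toward paid, which has a lower base rate.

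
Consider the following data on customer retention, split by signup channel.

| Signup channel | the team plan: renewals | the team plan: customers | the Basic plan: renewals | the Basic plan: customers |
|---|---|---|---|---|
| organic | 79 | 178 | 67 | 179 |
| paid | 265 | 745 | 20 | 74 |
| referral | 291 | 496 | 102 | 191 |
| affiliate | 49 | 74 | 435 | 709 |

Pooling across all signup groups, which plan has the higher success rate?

Organic: the team plan 79/178 = 44.4%, the Basic plan 67/179 = 37.4% → the team plan
Paid: the team plan 265/745 = 35.6%, the Basic plan 20/74 = 27.0% → the team plan
Referral: the team plan 291/496 = 58.7%, the Basic plan 102/191 = 53.4% → the team plan
Affiliate: the team plan 49/74 = 66.2%, the Basic plan 435/709 = 61.4% → the team plan
Overall: the team plan 684/1493 = 45.8%, the Basic plan 624/1153 = 54.1% → the Basic plan
(The team plan wins every signup group but the Basic plan wins overall — the team plan's customers skew toward the low-rate paid group.)

the Basic plan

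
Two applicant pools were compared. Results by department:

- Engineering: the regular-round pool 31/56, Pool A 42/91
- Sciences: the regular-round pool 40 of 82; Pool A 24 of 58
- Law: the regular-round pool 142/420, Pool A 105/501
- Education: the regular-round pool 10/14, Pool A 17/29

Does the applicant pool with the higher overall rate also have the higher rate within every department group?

Yes

Engineering: the regular-round pool 31/56 = 55.4%, Pool A 42/91 = 46.2% → the regular-round pool
Sciences: the regular-round pool 40/82 = 48.8%, Pool A 24/58 = 41.4% → the regular-round pool
Law: the regular-round pool 142/420 = 33.8%, Pool A 105/501 = 21.0% → the regular-round pool
Education: the regular-round pool 10/14 = 71.4%, Pool A 17/29 = 58.6% → the regular-round pool
Overall: the regular-round pool 223/572 = 39.0%, Pool A 188/679 = 27.7% → the regular-round pool
The regular-round pool wins overall and in every department group — no reversal.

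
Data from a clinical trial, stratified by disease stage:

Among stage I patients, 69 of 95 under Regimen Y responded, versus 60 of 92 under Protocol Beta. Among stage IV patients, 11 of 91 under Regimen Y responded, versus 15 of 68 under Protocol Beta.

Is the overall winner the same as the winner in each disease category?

Stage I: Regimen Y 69/95 = 72.6%, Protocol Beta 60/92 = 65.2% → Regimen Y
Stage IV: Regimen Y 11/91 = 12.1%, Protocol Beta 15/68 = 22.1% → Protocol Beta
Overall: Regimen Y 80/186 = 43.0%, Protocol Beta 75/160 = 46.9% → Protocol Beta
Neither sweeps: Regimen Y wins 1 of 2 groups, Protocol Beta wins 1. Protocol Beta wins overall but not every group — no Simpson reversal.

No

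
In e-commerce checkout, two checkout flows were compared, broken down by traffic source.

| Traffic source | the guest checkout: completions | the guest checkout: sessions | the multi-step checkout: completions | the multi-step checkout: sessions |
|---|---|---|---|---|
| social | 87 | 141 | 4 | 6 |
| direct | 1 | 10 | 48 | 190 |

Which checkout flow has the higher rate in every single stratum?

Social: the guest checkout 87/141 = 61.7%, the multi-step checkout 4/6 = 66.7% → the multi-step checkout
Direct: the guest checkout 1/10 = 10.0%, the multi-step checkout 48/190 = 25.3% → the multi-step checkout
The multi-step checkout has the higher rate in both groups.

the multi-step checkout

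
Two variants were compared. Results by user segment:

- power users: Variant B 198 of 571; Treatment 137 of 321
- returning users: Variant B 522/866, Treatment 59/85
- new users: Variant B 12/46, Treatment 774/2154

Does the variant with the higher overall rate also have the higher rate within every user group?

No

Power users: Variant B 198/571 = 34.7%, Treatment 137/321 = 42.7% → Treatment
Returning users: Variant B 522/866 = 60.3%, Treatment 59/85 = 69.4% → Treatment
New users: Variant B 12/46 = 26.1%, Treatment 774/2154 = 35.9% → Treatment
Overall: Variant B 732/1483 = 49.4%, Treatment 970/2560 = 37.9% → Variant B
Treatment wins each user group but Variant B wins overall — the comparison reverses. Treatment's views skew toward new users, which has a lower base rate.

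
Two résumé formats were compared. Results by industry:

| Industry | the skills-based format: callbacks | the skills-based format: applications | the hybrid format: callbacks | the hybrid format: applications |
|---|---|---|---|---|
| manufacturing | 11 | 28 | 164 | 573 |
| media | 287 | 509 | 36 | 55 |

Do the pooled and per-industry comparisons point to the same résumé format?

No

Manufacturing: the skills-based format 11/28 = 39.3%, the hybrid format 164/573 = 28.6% → the skills-based format
Media: the skills-based format 287/509 = 56.4%, the hybrid format 36/55 = 65.5% → the hybrid format
Overall: the skills-based format 298/537 = 55.5%, the hybrid format 200/628 = 31.8% → the skills-based format
Neither sweeps: the skills-based format wins 1 of 2 groups, the hybrid format wins 1. The skills-based format wins overall but not every group — no Simpson reversal.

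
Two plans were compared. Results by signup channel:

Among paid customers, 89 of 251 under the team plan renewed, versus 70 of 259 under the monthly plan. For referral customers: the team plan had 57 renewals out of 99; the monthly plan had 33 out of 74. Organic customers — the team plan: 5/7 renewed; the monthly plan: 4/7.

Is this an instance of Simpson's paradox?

Paid: the team plan 89/251 = 35.5%, the monthly plan 70/259 = 27.0% → the team plan
Referral: the team plan 57/99 = 57.6%, the monthly plan 33/74 = 44.6% → the team plan
Organic: the team plan 5/7 = 71.4%, the monthly plan 4/7 = 57.1% → the team plan
Overall: the team plan 151/357 = 42.3%, the monthly plan 107/340 = 31.5% → the team plan
The team plan wins overall and in every signup group — no reversal.

No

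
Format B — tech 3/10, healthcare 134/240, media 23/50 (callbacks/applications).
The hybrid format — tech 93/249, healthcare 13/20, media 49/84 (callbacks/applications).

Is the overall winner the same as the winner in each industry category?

No

Tech: Format B 3/10 = 30.0%, the hybrid format 93/249 = 37.3% → the hybrid format
Healthcare: Format B 134/240 = 55.8%, the hybrid format 13/20 = 65.0% → the hybrid format
Media: Format B 23/50 = 46.0%, the hybrid format 49/84 = 58.3% → the hybrid format
Overall: Format B 160/300 = 53.3%, the hybrid format 155/353 = 43.9% → Format B
The hybrid format wins each industry group but Format B wins overall — the comparison reverses. The hybrid format's applications skew toward tech, which has a lower base rate.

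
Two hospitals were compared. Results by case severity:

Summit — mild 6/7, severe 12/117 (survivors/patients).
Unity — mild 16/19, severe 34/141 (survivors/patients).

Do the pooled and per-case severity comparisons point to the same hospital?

No

Mild: Summit 6/7 = 85.7%, Unity 16/19 = 84.2% → Summit
Severe: Summit 12/117 = 10.3%, Unity 34/141 = 24.1% → Unity
Overall: Summit 18/124 = 14.5%, Unity 50/160 = 31.2% → Unity
Neither sweeps: Summit wins 1 of 2 groups, Unity wins 1. Unity wins overall but not every group — no Simpson reversal.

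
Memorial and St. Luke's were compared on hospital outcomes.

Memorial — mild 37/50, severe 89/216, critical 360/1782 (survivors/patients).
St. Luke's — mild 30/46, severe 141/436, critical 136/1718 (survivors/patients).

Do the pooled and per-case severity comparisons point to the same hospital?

Yes

Mild: Memorial 37/50 = 74.0%, St. Luke's 30/46 = 65.2% → Memorial
Severe: Memorial 89/216 = 41.2%, St. Luke's 141/436 = 32.3% → Memorial
Critical: Memorial 360/1782 = 20.2%, St. Luke's 136/1718 = 7.9% → Memorial
Overall: Memorial 486/2048 = 23.7%, St. Luke's 307/2200 = 14.0% → Memorial
Memorial wins overall and in every case group — no reversal.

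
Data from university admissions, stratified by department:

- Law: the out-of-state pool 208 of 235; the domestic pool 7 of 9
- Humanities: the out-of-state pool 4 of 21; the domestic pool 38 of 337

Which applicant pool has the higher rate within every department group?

the out-of-state pool

Law: the out-of-state pool 208/235 = 88.5%, the domestic pool 7/9 = 77.8% → the out-of-state pool
Humanities: the out-of-state pool 4/21 = 19.0%, the domestic pool 38/337 = 11.3% → the out-of-state pool
The out-of-state pool has the higher rate in both groups.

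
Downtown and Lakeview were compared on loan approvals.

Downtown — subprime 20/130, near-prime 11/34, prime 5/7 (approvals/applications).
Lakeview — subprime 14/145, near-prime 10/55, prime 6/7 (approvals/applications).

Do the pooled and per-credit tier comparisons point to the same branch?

Subprime: Downtown 20/130 = 15.4%, Lakeview 14/145 = 9.7% → Downtown
Near-prime: Downtown 11/34 = 32.4%, Lakeview 10/55 = 18.2% → Downtown
Prime: Downtown 5/7 = 71.4%, Lakeview 6/7 = 85.7% → Lakeview
Overall: Downtown 36/171 = 21.1%, Lakeview 30/207 = 14.5% → Downtown
Neither sweeps: Downtown wins 2 of 3 groups, Lakeview wins 1. Downtown wins overall but not every group — no Simpson reversal.

No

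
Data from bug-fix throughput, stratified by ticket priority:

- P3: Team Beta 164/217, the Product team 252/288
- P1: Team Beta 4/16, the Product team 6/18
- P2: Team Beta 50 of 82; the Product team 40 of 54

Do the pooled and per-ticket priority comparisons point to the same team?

Yes

P3: Team Beta 164/217 = 75.6%, the Product team 252/288 = 87.5% → the Product team
P1: Team Beta 4/16 = 25.0%, the Product team 6/18 = 33.3% → the Product team
P2: Team Beta 50/82 = 61.0%, the Product team 40/54 = 74.1% → the Product team
Overall: Team Beta 218/315 = 69.2%, the Product team 298/360 = 82.8% → the Product team
The Product team wins overall and in every ticket group — no reversal.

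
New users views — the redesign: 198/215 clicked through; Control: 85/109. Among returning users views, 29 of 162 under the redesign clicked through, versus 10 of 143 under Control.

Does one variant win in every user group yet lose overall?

No

New users: the redesign 198/215 = 92.1%, Control 85/109 = 78.0% → the redesign
Returning users: the redesign 29/162 = 17.9%, Control 10/143 = 7.0% → the redesign
Overall: the redesign 227/377 = 60.2%, Control 95/252 = 37.7% → the redesign
The redesign wins overall and in every user group — no reversal.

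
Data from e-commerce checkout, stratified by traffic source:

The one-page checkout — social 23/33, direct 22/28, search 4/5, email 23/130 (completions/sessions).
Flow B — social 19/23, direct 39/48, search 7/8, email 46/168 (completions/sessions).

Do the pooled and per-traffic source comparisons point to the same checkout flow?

Social: the one-page checkout 23/33 = 69.7%, Flow B 19/23 = 82.6% → Flow B
Direct: the one-page checkout 22/28 = 78.6%, Flow B 39/48 = 81.2% → Flow B
Search: the one-page checkout 4/5 = 80.0%, Flow B 7/8 = 87.5% → Flow B
Email: the one-page checkout 23/130 = 17.7%, Flow B 46/168 = 27.4% → Flow B
Overall: the one-page checkout 72/196 = 36.7%, Flow B 111/247 = 44.9% → Flow B
Flow B wins overall and in every traffic group — no reversal.

Yes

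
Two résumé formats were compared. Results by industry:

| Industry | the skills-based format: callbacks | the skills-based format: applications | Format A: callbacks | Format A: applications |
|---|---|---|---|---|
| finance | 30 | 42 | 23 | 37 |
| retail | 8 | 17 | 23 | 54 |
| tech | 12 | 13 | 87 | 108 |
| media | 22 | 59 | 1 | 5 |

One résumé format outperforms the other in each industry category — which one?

the skills-based format

Finance: the skills-based format 30/42 = 71.4%, Format A 23/37 = 62.2% → the skills-based format
Retail: the skills-based format 8/17 = 47.1%, Format A 23/54 = 42.6% → the skills-based format
Tech: the skills-based format 12/13 = 92.3%, Format A 87/108 = 80.6% → the skills-based format
Media: the skills-based format 22/59 = 37.3%, Format A 1/5 = 20.0% → the skills-based format
The skills-based format has the higher rate in all 4 groups.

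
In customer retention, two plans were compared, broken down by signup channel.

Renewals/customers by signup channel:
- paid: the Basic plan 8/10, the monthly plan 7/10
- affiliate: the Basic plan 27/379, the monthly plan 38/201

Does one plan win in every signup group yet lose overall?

No

Paid: the Basic plan 8/10 = 80.0%, the monthly plan 7/10 = 70.0% → the Basic plan
Affiliate: the Basic plan 27/379 = 7.1%, the monthly plan 38/201 = 18.9% → the monthly plan
Overall: the Basic plan 35/389 = 9.0%, the monthly plan 45/211 = 21.3% → the monthly plan
Neither sweeps: the Basic plan wins 1 of 2 groups, the monthly plan wins 1. The monthly plan wins overall but not every group — no Simpson reversal.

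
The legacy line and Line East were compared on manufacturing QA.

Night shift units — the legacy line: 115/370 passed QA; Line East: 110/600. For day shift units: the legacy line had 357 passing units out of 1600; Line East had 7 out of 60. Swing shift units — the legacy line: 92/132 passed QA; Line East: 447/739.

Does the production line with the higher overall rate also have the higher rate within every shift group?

Night shift: the legacy line 115/370 = 31.1%, Line East 110/600 = 18.3% → the legacy line
Day shift: the legacy line 357/1600 = 22.3%, Line East 7/60 = 11.7% → the legacy line
Swing shift: the legacy line 92/132 = 69.7%, Line East 447/739 = 60.5% → the legacy line
Overall: the legacy line 564/2102 = 26.8%, Line East 564/1399 = 40.3% → Line East
The legacy line wins each shift group but Line East wins overall — the comparison reverses. The legacy line's units skew toward day shift, which has a lower base rate.

No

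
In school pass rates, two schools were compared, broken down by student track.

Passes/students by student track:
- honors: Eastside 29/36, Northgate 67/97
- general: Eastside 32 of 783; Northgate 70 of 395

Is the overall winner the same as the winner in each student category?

Honors: Eastside 29/36 = 80.6%, Northgate 67/97 = 69.1% → Eastside
General: Eastside 32/783 = 4.1%, Northgate 70/395 = 17.7% → Northgate
Overall: Eastside 61/819 = 7.4%, Northgate 137/492 = 27.8% → Northgate
Neither sweeps: Eastside wins 1 of 2 groups, Northgate wins 1. Northgate wins overall but not every group — no Simpson reversal.

No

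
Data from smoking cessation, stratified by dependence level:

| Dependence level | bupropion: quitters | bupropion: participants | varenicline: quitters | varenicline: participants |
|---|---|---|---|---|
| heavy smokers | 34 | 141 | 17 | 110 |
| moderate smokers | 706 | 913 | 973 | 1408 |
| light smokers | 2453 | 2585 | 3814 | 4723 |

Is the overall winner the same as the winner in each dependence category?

Heavy smokers: bupropion 34/141 = 24.1%, varenicline 17/110 = 15.5% → bupropion
Moderate smokers: bupropion 706/913 = 77.3%, varenicline 973/1408 = 69.1% → bupropion
Light smokers: bupropion 2453/2585 = 94.9%, varenicline 3814/4723 = 80.8% → bupropion
Overall: bupropion 3193/3639 = 87.7%, varenicline 4804/6241 = 77.0% → bupropion
Bupropion wins overall and in every dependence group — no reversal.

Yes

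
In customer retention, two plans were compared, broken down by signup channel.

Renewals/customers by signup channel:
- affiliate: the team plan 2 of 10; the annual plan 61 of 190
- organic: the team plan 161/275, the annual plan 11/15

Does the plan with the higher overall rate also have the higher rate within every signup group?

No

Affiliate: the team plan 2/10 = 20.0%, the annual plan 61/190 = 32.1% → the annual plan
Organic: the team plan 161/275 = 58.5%, the annual plan 11/15 = 73.3% → the annual plan
Overall: the team plan 163/285 = 57.2%, the annual plan 72/205 = 35.1% → the team plan
The annual plan wins each signup group but the team plan wins overall — the comparison reverses. The annual plan's customers skew toward affiliate, which has a lower base rate.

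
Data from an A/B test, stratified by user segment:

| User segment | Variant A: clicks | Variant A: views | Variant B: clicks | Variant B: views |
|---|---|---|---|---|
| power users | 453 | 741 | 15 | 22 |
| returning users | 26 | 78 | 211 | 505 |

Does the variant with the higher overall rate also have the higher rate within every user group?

Power users: Variant A 453/741 = 61.1%, Variant B 15/22 = 68.2% → Variant B
Returning users: Variant A 26/78 = 33.3%, Variant B 211/505 = 41.8% → Variant B
Overall: Variant A 479/819 = 58.5%, Variant B 226/527 = 42.9% → Variant A
Variant B wins each user group but Variant A wins overall — the comparison reverses. Variant B's views skew toward returning users, which has a lower base rate.

No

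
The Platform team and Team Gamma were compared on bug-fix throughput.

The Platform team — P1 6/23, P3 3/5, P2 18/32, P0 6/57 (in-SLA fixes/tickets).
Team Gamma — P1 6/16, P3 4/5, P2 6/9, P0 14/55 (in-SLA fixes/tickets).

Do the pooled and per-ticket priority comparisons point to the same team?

P1: the Platform team 6/23 = 26.1%, Team Gamma 6/16 = 37.5% → Team Gamma
P3: the Platform team 3/5 = 60.0%, Team Gamma 4/5 = 80.0% → Team Gamma
P2: the Platform team 18/32 = 56.2%, Team Gamma 6/9 = 66.7% → Team Gamma
P0: the Platform team 6/57 = 10.5%, Team Gamma 14/55 = 25.5% → Team Gamma
Overall: the Platform team 33/117 = 28.2%, Team Gamma 30/85 = 35.3% → Team Gamma
Team Gamma wins overall and in every ticket group — no reversal.

Yes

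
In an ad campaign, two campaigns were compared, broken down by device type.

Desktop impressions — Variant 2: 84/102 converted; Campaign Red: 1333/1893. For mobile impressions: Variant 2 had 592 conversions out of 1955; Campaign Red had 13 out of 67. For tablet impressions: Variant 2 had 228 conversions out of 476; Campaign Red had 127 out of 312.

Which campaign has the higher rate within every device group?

Variant 2

Desktop: Variant 2 84/102 = 82.4%, Campaign Red 1333/1893 = 70.4% → Variant 2
Mobile: Variant 2 592/1955 = 30.3%, Campaign Red 13/67 = 19.4% → Variant 2
Tablet: Variant 2 228/476 = 47.9%, Campaign Red 127/312 = 40.7% → Variant 2
Variant 2 has the higher rate in all 3 groups.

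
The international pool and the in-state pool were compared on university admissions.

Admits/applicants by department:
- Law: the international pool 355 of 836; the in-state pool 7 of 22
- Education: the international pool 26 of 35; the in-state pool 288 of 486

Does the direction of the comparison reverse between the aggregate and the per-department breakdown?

Yes

Law: the international pool 355/836 = 42.5%, the in-state pool 7/22 = 31.8% → the international pool
Education: the international pool 26/35 = 74.3%, the in-state pool 288/486 = 59.3% → the international pool
Overall: the international pool 381/871 = 43.7%, the in-state pool 295/508 = 58.1% → the in-state pool
The international pool wins each department group but the in-state pool wins overall — the comparison reverses. The international pool's applicants skew toward Law, which has a lower base rate.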